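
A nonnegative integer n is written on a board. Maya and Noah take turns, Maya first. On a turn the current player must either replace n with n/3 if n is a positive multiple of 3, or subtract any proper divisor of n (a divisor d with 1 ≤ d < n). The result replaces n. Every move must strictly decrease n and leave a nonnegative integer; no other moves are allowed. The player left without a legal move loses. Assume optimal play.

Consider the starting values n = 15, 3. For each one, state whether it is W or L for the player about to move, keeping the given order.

15: L, 3: W

Compute win/loss labels from the base case upward. A position with no move is L. Any other position is W if it can reach an L in one move, else L.
n=0: no move → L
n=1: no move → L
n=2: reaches L-position 1 → W
n=3: reaches L-position 1 → W
n=4: only reaches 2(W), 3(W), all W → L
n=5: reaches L-position 4 → W
n=6: reaches L-position 4 → W
n=7: only reaches 6(W), which is W → L
n=8: reaches L-position 4 → W
n=9: only reaches 3(W), 6(W), 8(W), all W → L
n=10: reaches L-position 9 → W
n=11: only reaches 10(W), which is W → L
n=12: reaches L-position 4 → W
n=13: only reaches 12(W), which is W → L
n=14: reaches L-position 7 → W
n=15: only reaches 5(W), 10(W), 12(W), 14(W), all W → L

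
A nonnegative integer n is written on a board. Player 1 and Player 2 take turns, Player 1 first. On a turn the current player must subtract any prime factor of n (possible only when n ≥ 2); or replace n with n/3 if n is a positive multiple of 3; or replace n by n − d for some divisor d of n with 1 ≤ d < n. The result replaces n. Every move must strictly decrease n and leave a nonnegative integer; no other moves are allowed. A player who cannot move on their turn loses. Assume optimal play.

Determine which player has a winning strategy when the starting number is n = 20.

Classify positions by backward induction: terminal positions (no move available) are L. From any other position, the mover wins iff some move reaches an L.
n=0: no move → L
n=1: no move → L
n=2: reaches L-position 0 → W
n=3: reaches L-position 0 → W
n=4: only reaches 2(W), 3(W), all W → L
n=5: reaches L-position 0 → W
n=6: reaches L-position 4 → W
n=7: reaches L-position 0 → W
n=8: reaches L-position 4 → W
n=9: only reaches 3(W), 6(W), 8(W), all W → L
n=10: reaches L-position 9 → W
n=11: reaches L-position 0 → W
n=12: reaches L-position 4 → W
n=13: reaches L-position 0 → W
n=14: only reaches 7(W), 12(W), 13(W), all W → L
n=15: reaches L-position 14 → W
n=16: reaches L-position 14 → W
n=17: reaches L-position 0 → W
n=18: reaches L-position 9 → W
n=19: reaches L-position 0 → W
n=20: only reaches 10(W), 15(W), 16(W), 18(W), 19(W), all W → L
The starting position 20 is L: whatever Player 1 does, the opponent receives a W position.

Player 2 wins.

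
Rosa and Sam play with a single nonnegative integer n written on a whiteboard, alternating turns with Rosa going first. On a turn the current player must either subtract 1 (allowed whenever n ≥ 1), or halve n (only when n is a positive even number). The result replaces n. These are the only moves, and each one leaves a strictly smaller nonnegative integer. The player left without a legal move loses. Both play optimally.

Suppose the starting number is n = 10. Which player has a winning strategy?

Build the W/L table. Terminal = L. A non-terminal position is W if it has a move to some L; otherwise it is L.
n=0: no move → L
n=1: can move to 0, which is L ⇒ W
n=2: the only move is to 1(W), a W ⇒ L
n=3: can move to 2, which is L ⇒ W
n=4: can move to 2, which is L ⇒ W
n=5: the only move is to 4(W), a W ⇒ L
n=6: can move to 5, which is L ⇒ W
n=7: the only move is to 6(W), a W ⇒ L
n=8: can move to 7, which is L ⇒ W
n=9: the only move is to 8(W), a W ⇒ L
n=10: can move to 5, which is L ⇒ W
The starting position 10 is W: Rosa should move to 5, handing over an L position.

Rosa wins.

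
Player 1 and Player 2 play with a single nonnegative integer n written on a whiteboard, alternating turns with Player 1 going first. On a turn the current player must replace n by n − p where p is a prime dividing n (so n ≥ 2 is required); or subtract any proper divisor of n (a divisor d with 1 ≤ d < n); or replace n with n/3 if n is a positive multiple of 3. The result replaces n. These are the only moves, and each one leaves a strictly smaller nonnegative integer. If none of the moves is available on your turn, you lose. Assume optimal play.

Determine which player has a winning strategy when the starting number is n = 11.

Player 1 wins.

Build the W/L table. Terminal = L. A non-terminal position is W if it has a move to some L; otherwise it is L.
n=0: no move → L
n=1: no move → L
n=2: reaches L-position 0 → W
n=3: reaches L-position 0 → W
n=4: only reaches 2(W), 3(W), all W → L
n=5: reaches L-position 0 → W
n=6: reaches L-position 4 → W
n=7: reaches L-position 0 → W
n=8: reaches L-position 4 → W
n=9: only reaches 3(W), 6(W), 8(W), all W → L
n=10: reaches L-position 9 → W
n=11: reaches L-position 0 → W
The starting position 11 is W: Player 1 should move to 0, handing over an L position.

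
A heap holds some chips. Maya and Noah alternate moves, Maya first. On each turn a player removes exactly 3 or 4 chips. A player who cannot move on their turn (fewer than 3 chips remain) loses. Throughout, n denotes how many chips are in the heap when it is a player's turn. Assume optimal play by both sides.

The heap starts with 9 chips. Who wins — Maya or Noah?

Positions with no move are L. A position that does have a move is losing for the player to move precisely when every available move leads to a winning position for the opponent. Fill in the labels:
n=0: no move → L
n=1: no move → L
n=2: no move → L
n=3: reaches L-position 0 → W
n=4: reaches L-position 1 → W
n=5: reaches L-position 2 → W
n=6: reaches L-position 2 → W
n=7: only reaches 4(W), 3(W), all W → L
n=8: only reaches 5(W), 4(W), all W → L
n=9: only reaches 6(W), 5(W), all W → L
Every move from 9 reaches a W position, so the mover loses.

Noah wins.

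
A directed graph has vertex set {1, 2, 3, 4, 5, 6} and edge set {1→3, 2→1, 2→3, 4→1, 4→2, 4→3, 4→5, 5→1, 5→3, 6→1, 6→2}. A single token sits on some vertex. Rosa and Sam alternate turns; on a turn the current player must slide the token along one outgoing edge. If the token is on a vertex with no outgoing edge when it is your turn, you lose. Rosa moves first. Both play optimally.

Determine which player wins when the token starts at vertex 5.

Rosa wins.

Classify positions by backward induction: terminal positions (no move available) are L. From any other position, the mover wins iff some move reaches an L.
Every edge goes from a vertex to one that appears earlier in the order 3, 1, 2, 5, 6, 4, so processing vertices in that order labels each vertex after all of its successors.
3: no outgoing edge → L
1: can move to 3, which is L ⇒ W
2: can move to 3, which is L ⇒ W
5: can move to 3, which is L ⇒ W
6: moves to 2(W), 1(W); every one is W ⇒ L
4: can move to 3, which is L ⇒ W
The starting position 5 is W: Rosa should move to 3, handing over an L position.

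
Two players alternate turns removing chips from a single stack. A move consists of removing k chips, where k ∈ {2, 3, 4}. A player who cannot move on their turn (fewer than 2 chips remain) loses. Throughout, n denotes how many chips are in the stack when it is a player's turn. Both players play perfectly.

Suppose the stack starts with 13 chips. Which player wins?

Build the W/L table. Terminal = L. A non-terminal position is W if it has a move to some L; otherwise it is L.
n=0: no move → L
n=1: no move → L
n=2: reaches L-position 0 → W
n=3: reaches L-position 1 → W
n=4: reaches L-position 1 → W
n=5: reaches L-position 1 → W
n=6: only reaches 4(W), 3(W), 2(W), all W → L
n=7: only reaches 5(W), 4(W), 3(W), all W → L
n=8: reaches L-position 6 → W
n=9: reaches L-position 7 → W
n=10: reaches L-position 7 → W
n=11: reaches L-position 7 → W
n=12: only reaches 10(W), 9(W), 8(W), all W → L
n=13: only reaches 11(W), 10(W), 9(W), all W → L
The starting position 13 is L: whatever the player to move does, the opponent receives a W position.

The second player wins.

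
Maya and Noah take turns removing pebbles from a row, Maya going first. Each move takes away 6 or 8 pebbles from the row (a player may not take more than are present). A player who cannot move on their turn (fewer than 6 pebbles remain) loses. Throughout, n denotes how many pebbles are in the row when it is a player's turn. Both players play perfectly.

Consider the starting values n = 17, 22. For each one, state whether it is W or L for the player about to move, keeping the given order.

Work bottom-up. With no move the player to move loses. Otherwise the position is W if at least one move leads to an L position for the opponent, and L if every move leads to a W.
n=0: no move → L
n=1: no move → L
n=2: no move → L
n=3: no move → L
n=4: no move → L
n=5: no move → L
n=6: W (go to 0, an L position)
n=7: W (go to 1, an L position)
n=8: W (go to 2, an L position)
n=9: W (go to 3, an L position)
n=10: W (go to 4, an L position)
n=11: W (go to 5, an L position)
n=12: W (go to 4, an L position)
n=13: W (go to 5, an L position)
n=14: L (options 8(W), 6(W) are all W)
n=15: L (options 9(W), 7(W) are all W)
n=16: L (options 10(W), 8(W) are all W)
n=17: L (options 11(W), 9(W) are all W)
n=18: L (options 12(W), 10(W) are all W)
n=19: L (options 13(W), 11(W) are all W)
n=20: W (go to 14, an L position)
n=21: W (go to 15, an L position)
n=22: W (go to 16, an L position)

17: L, 22: W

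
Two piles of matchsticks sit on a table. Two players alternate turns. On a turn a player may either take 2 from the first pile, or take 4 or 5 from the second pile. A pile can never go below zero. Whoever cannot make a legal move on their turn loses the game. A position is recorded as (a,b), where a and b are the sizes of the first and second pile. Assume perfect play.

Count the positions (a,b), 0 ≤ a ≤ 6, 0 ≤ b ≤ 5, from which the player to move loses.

Work bottom-up. With no move the player to move loses. Otherwise the position is W if at least one move leads to an L position for the opponent, and L if every move leads to a W.
Every move lowers a or b (never raises either), so fill the grid row by row in increasing a, and left to right within a row: each cell's successors are then already labelled.
      b=0  b=1  b=2  b=3  b=4  b=5
a=0:    L    L    L    L    W    W
a=1:    L    L    L    L    W    W
a=2:    W    W    W    W    L    L
a=3:    W    W    W    W    L    L
a=4:    L    L    L    L    W    W
a=5:    L    L    L    L    W    W
a=6:    W    W    W    W    L    L
Cells with no legal move (terminal, hence L): (0,0), (0,1), (0,2), (0,3), (1,0), (1,1), (1,2), (1,3).
The remaining L cells, each justified by listing all of its moves:
(2,4): L (options (0,4)(W), (2,0)(W) are all W)
(2,5): L (options (0,5)(W), (2,1)(W), (2,0)(W) are all W)
(3,4): L (options (1,4)(W), (3,0)(W) are all W)
(3,5): L (options (1,5)(W), (3,1)(W), (3,0)(W) are all W)
(4,0): L (sole option (2,0)(W) is W)
(4,1): L (sole option (2,1)(W) is W)
(4,2): L (sole option (2,2)(W) is W)
(4,3): L (sole option (2,3)(W) is W)
(5,0): L (sole option (3,0)(W) is W)
(5,1): L (sole option (3,1)(W) is W)
(5,2): L (sole option (3,2)(W) is W)
(5,3): L (sole option (3,3)(W) is W)
(6,4): L (options (4,4)(W), (6,0)(W) are all W)
(6,5): L (options (4,5)(W), (6,1)(W), (6,0)(W) are all W)
Every other cell has at least one move into one of the L cells above, so it is W.
L cells per row: a=0: 4, a=1: 4, a=2: 2, a=3: 2, a=4: 4, a=5: 4, a=6: 2; total 22.

22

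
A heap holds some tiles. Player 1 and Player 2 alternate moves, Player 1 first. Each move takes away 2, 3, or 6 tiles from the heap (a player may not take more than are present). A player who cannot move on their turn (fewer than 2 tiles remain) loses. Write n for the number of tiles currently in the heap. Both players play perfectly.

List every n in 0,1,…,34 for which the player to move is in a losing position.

0, 1, 5, 9, 10, 14, 18, 19, 23, 27, 28, 32

Classify positions by backward induction: terminal positions (no move available) are L. From any other position, the mover wins iff some move reaches an L.
n=0: no move → L
n=1: no move → L
n=2: W (go to 0, an L position)
n=3: W (go to 1, an L position)
n=4: W (go to 1, an L position)
n=5: L (options 3(W), 2(W) are all W)
n=6: W (go to 0, an L position)
n=7: W (go to 5, an L position)
n=8: W (go to 5, an L position)
n=9: L (options 7(W), 6(W), 3(W) are all W)
n=10: L (options 8(W), 7(W), 4(W) are all W)
n=11: W (go to 9, an L position)
n=12: W (go to 10, an L position)
n=13: W (go to 10, an L position)
n=14: L (options 12(W), 11(W), 8(W) are all W)
n=15: W (go to 9, an L position)
n=16: W (go to 14, an L position)
n=17: W (go to 14, an L position)
n=18: L (options 16(W), 15(W), 12(W) are all W)
n=19: L (options 17(W), 16(W), 13(W) are all W)
n=20: W (go to 18, an L position)
n=21: W (go to 19, an L position)
n=22: W (go to 19, an L position)
n=23: L (options 21(W), 20(W), 17(W) are all W)
n=24: W (go to 18, an L position)
n=25: W (go to 23, an L position)
n=26: W (go to 23, an L position)
n=27: L (options 25(W), 24(W), 21(W) are all W)
n=28: L (options 26(W), 25(W), 22(W) are all W)
n=29: W (go to 27, an L position)
n=30: W (go to 28, an L position)
n=31: W (go to 28, an L position)
n=32: L (options 30(W), 29(W), 26(W) are all W)
n=33: W (go to 27, an L position)
n=34: W (go to 32, an L position)
The losing starting values of n are exactly the entries labelled L in this table (12 of them).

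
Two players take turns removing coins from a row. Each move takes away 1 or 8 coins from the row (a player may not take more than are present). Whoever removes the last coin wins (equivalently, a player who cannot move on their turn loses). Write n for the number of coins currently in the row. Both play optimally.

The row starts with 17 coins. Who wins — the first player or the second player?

Positions with no move are L. A position that does have a move is losing for the player to move precisely when every available move leads to a winning position for the opponent. Fill in the labels:
n=0: no move → L
n=1: W (go to 0, an L position)
n=2: L (sole option 1(W) is W)
n=3: W (go to 2, an L position)
n=4: L (sole option 3(W) is W)
n=5: W (go to 4, an L position)
n=6: L (sole option 5(W) is W)
n=7: W (go to 6, an L position)
n=8: W (go to 0, an L position)
n=9: L (options 8(W), 1(W) are all W)
n=10: W (go to 9, an L position)
n=11: L (options 10(W), 3(W) are all W)
n=12: W (go to 11, an L position)
n=13: L (options 12(W), 5(W) are all W)
n=14: W (go to 13, an L position)
n=15: L (options 14(W), 7(W) are all W)
n=16: W (go to 15, an L position)
n=17: W (go to 9, an L position)
From 17 the player to move can remove 8, leaving 9, reaching an L position.

The first player wins.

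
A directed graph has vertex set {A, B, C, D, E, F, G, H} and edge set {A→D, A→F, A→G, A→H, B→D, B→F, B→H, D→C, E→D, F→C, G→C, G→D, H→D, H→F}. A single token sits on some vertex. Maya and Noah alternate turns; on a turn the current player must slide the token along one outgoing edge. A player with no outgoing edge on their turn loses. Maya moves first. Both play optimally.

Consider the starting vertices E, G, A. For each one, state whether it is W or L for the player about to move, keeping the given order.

Positions with no move are L. A position that does have a move is losing for the player to move precisely when every available move leads to a winning position for the opponent. Fill in the labels:
Every edge goes from a vertex to one that appears earlier in the order C, D, F, H, B, G, E, A, so processing vertices in that order labels each vertex after all of its successors.
C: no outgoing edge → L
D: reaches L-position C → W
F: reaches L-position C → W
H: only reaches F(W), D(W), all W → L
B: reaches L-position H → W
G: reaches L-position C → W
E: only reaches D(W), which is W → L
A: reaches L-position H → W

E: L, G: W, A: W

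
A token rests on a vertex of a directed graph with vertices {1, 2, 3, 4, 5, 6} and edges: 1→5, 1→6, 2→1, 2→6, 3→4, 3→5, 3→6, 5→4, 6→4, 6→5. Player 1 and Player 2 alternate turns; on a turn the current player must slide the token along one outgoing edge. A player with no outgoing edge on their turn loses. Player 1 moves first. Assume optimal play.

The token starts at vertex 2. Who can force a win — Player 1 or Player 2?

Player 1 wins.

Label each position W (a win for the player to move) or L (a loss). A position with no legal move is L; any other position is W exactly when some move reaches an L, and L when every move reaches a W.
Every edge goes from a vertex to one that appears earlier in the order 4, 5, 6, 1, 2, 3, so processing vertices in that order labels each vertex after all of its successors.
4: no outgoing edge → L
5: W (go to 4, an L position)
6: W (go to 4, an L position)
1: L (options 6(W), 5(W) are all W)
2: W (go to 1, an L position)
3: W (go to 4, an L position)
From 2 Player 1 can move to 1, reaching an L position.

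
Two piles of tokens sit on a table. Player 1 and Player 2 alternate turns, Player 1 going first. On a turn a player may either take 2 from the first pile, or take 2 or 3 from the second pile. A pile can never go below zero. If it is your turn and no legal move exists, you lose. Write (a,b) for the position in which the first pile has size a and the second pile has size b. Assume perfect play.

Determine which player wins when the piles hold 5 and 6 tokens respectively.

Build the W/L table. Terminal = L. A non-terminal position is W if it has a move to some L; otherwise it is L.
No move ever increases a pile, so every position that can arise here has a ≤ 5 and b ≤ 6; it is enough to label the cells with 0 ≤ a ≤ 5 and 0 ≤ b ≤ 6.
Every move lowers a or b (never raises either), so fill the grid row by row in increasing a, and left to right within a row: each cell's successors are then already labelled.
      b=0  b=1  b=2  b=3  b=4  b=5  b=6
a=0:    L    L    W    W    W    L    L
a=1:    L    L    W    W    W    L    L
a=2:    W    W    L    L    W    W    W
a=3:    W    W    L    L    W    W    W
a=4:    L    L    W    W    W    L    L
a=5:    L    L    W    W    W    L    L
Cells with no legal move (terminal, hence L): (0,0), (0,1), (1,0), (1,1).
The remaining L cells, each justified by listing all of its moves:
(0,5): only reaches (0,3)(W), (0,2)(W), all W → L
(0,6): only reaches (0,4)(W), (0,3)(W), all W → L
(1,5): only reaches (1,3)(W), (1,2)(W), all W → L
(1,6): only reaches (1,4)(W), (1,3)(W), all W → L
(2,2): only reaches (0,2)(W), (2,0)(W), all W → L
(2,3): only reaches (0,3)(W), (2,1)(W), (2,0)(W), all W → L
(3,2): only reaches (1,2)(W), (3,0)(W), all W → L
(3,3): only reaches (1,3)(W), (3,1)(W), (3,0)(W), all W → L
(4,0): only reaches (2,0)(W), which is W → L
(4,1): only reaches (2,1)(W), which is W → L
(4,5): only reaches (2,5)(W), (4,3)(W), (4,2)(W), all W → L
(4,6): only reaches (2,6)(W), (4,4)(W), (4,3)(W), all W → L
(5,0): only reaches (3,0)(W), which is W → L
(5,1): only reaches (3,1)(W), which is W → L
(5,5): only reaches (3,5)(W), (5,3)(W), (5,2)(W), all W → L
(5,6): only reaches (3,6)(W), (5,4)(W), (5,3)(W), all W → L
Every other cell has at least one move into one of the L cells above, so it is W.
The starting position (5,6) is L: whatever Player 1 does, the opponent receives a W position.

Player 2 wins.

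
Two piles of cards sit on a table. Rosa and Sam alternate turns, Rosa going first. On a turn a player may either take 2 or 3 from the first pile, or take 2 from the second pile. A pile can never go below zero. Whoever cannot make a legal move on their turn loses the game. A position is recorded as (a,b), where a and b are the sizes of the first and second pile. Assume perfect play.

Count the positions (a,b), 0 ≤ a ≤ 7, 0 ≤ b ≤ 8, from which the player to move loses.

32

Classify positions by backward induction: terminal positions (no move available) are L. From any other position, the mover wins iff some move reaches an L.
Every move lowers a or b (never raises either), so fill the grid row by row in increasing a, and left to right within a row: each cell's successors are then already labelled.
      b=0  b=1  b=2  b=3  b=4  b=5  b=6  b=7  b=8
a=0:    L    L    W    W    L    L    W    W    L
a=1:    L    L    W    W    L    L    W    W    L
a=2:    W    W    L    L    W    W    L    L    W
a=3:    W    W    L    L    W    W    L    L    W
a=4:    W    W    W    W    W    W    W    W    W
a=5:    L    L    W    W    L    L    W    W    L
a=6:    L    L    W    W    L    L    W    W    L
a=7:    W    W    L    L    W    W    L    L    W
Cells with no legal move (terminal, hence L): (0,0), (0,1), (1,0), (1,1).
The remaining L cells, each justified by listing all of its moves:
(0,4): only reaches (0,2)(W), which is W → L
(0,5): only reaches (0,3)(W), which is W → L
(0,8): only reaches (0,6)(W), which is W → L
(1,4): only reaches (1,2)(W), which is W → L
(1,5): only reaches (1,3)(W), which is W → L
(1,8): only reaches (1,6)(W), which is W → L
(2,2): only reaches (0,2)(W), (2,0)(W), all W → L
(2,3): only reaches (0,3)(W), (2,1)(W), all W → L
(2,6): only reaches (0,6)(W), (2,4)(W), all W → L
(2,7): only reaches (0,7)(W), (2,5)(W), all W → L
(3,2): only reaches (1,2)(W), (0,2)(W), (3,0)(W), all W → L
(3,3): only reaches (1,3)(W), (0,3)(W), (3,1)(W), all W → L
(3,6): only reaches (1,6)(W), (0,6)(W), (3,4)(W), all W → L
(3,7): only reaches (1,7)(W), (0,7)(W), (3,5)(W), all W → L
(5,0): only reaches (3,0)(W), (2,0)(W), all W → L
(5,1): only reaches (3,1)(W), (2,1)(W), all W → L
(5,4): only reaches (3,4)(W), (2,4)(W), (5,2)(W), all W → L
(5,5): only reaches (3,5)(W), (2,5)(W), (5,3)(W), all W → L
(5,8): only reaches (3,8)(W), (2,8)(W), (5,6)(W), all W → L
(6,0): only reaches (4,0)(W), (3,0)(W), all W → L
(6,1): only reaches (4,1)(W), (3,1)(W), all W → L
(6,4): only reaches (4,4)(W), (3,4)(W), (6,2)(W), all W → L
(6,5): only reaches (4,5)(W), (3,5)(W), (6,3)(W), all W → L
(6,8): only reaches (4,8)(W), (3,8)(W), (6,6)(W), all W → L
(7,2): only reaches (5,2)(W), (4,2)(W), (7,0)(W), all W → L
(7,3): only reaches (5,3)(W), (4,3)(W), (7,1)(W), all W → L
(7,6): only reaches (5,6)(W), (4,6)(W), (7,4)(W), all W → L
(7,7): only reaches (5,7)(W), (4,7)(W), (7,5)(W), all W → L
Every other cell has at least one move into one of the L cells above, so it is W.
L cells per row: a=0: 5, a=1: 5, a=2: 4, a=3: 4, a=4: 0, a=5: 5, a=6: 5, a=7: 4; total 32.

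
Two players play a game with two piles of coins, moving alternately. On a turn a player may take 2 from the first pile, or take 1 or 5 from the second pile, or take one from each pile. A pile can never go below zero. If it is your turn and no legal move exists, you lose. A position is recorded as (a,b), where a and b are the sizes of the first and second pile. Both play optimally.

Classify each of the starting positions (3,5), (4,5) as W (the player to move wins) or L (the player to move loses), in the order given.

Classify positions by backward induction: terminal positions (no move available) are L. From any other position, the mover wins iff some move reaches an L.
No move ever increases a pile, so every position that can arise here has a ≤ 4 and b ≤ 5; it is enough to label the cells with 0 ≤ a ≤ 4 and 0 ≤ b ≤ 5.
Every move lowers a or b (never raises either), so fill the grid row by row in increasing a, and left to right within a row: each cell's successors are then already labelled.
      b=0  b=1  b=2  b=3  b=4  b=5
a=0:    L    W    L    W    L    W
a=1:    L    W    L    W    L    W
a=2:    W    W    W    W    W    W
a=3:    W    L    W    L    W    L
a=4:    L    W    W    L    W    W
Cells with no legal move (terminal, hence L): (0,0), (1,0).
The remaining L cells, each justified by listing all of its moves:
(0,2): L (sole option (0,1)(W) is W)
(0,4): L (sole option (0,3)(W) is W)
(1,2): L (options (1,1)(W), (0,1)(W) are all W)
(1,4): L (options (1,3)(W), (0,3)(W) are all W)
(3,1): L (options (1,1)(W), (3,0)(W), (2,0)(W) are all W)
(3,3): L (options (1,3)(W), (3,2)(W), (2,2)(W) are all W)
(3,5): L (options (1,5)(W), (3,4)(W), (3,0)(W), (2,4)(W) are all W)
(4,0): L (sole option (2,0)(W) is W)
(4,3): L (options (2,3)(W), (4,2)(W), (3,2)(W) are all W)
Every other cell has at least one move into one of the L cells above, so it is W.
(3,5): one of the L cells justified above, so L
(4,5): the move to (4,0) reaches an L cell, so W

(3,5): L, (4,5): W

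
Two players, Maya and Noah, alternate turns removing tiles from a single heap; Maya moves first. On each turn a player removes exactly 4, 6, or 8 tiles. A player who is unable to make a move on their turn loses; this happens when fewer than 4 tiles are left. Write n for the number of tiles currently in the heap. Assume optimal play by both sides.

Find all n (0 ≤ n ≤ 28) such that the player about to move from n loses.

Label each position W (a win for the player to move) or L (a loss). A position with no legal move is L; any other position is W exactly when some move reaches an L, and L when every move reaches a W.
n=0: no move → L
n=1: no move → L
n=2: no move → L
n=3: no move → L
n=4: can move to 0, which is L ⇒ W
n=5: can move to 1, which is L ⇒ W
n=6: can move to 2, which is L ⇒ W
n=7: can move to 3, which is L ⇒ W
n=8: can move to 2, which is L ⇒ W
n=9: can move to 3, which is L ⇒ W
n=10: can move to 2, which is L ⇒ W
n=11: can move to 3, which is L ⇒ W
n=12: moves to 8(W), 6(W), 4(W); every one is W ⇒ L
n=13: moves to 9(W), 7(W), 5(W); every one is W ⇒ L
n=14: moves to 10(W), 8(W), 6(W); every one is W ⇒ L
n=15: moves to 11(W), 9(W), 7(W); every one is W ⇒ L
n=16: can move to 12, which is L ⇒ W
n=17: can move to 13, which is L ⇒ W
n=18: can move to 14, which is L ⇒ W
n=19: can move to 15, which is L ⇒ W
n=20: can move to 14, which is L ⇒ W
n=21: can move to 15, which is L ⇒ W
n=22: can move to 14, which is L ⇒ W
n=23: can move to 15, which is L ⇒ W
n=24: moves to 20(W), 18(W), 16(W); every one is W ⇒ L
n=25: moves to 21(W), 19(W), 17(W); every one is W ⇒ L
n=26: moves to 22(W), 20(W), 18(W); every one is W ⇒ L
n=27: moves to 23(W), 21(W), 19(W); every one is W ⇒ L
n=28: can move to 24, which is L ⇒ W
Reading off the rows marked L gives the requested list; there are 12 such values of n.

0, 1, 2, 3, 12, 13, 14, 15, 24, 25, 26, 27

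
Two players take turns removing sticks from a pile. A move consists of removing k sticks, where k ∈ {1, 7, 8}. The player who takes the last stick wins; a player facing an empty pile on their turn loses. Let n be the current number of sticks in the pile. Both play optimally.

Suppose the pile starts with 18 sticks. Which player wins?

The first player wins.

Positions with no move are L. A position that does have a move is losing for the player to move precisely when every available move leads to a winning position for the opponent. Fill in the labels:
n=0: no move → L
n=1: reaches L-position 0 → W
n=2: only reaches 1(W), which is W → L
n=3: reaches L-position 2 → W
n=4: only reaches 3(W), which is W → L
n=5: reaches L-position 4 → W
n=6: only reaches 5(W), which is W → L
n=7: reaches L-position 6 → W
n=8: reaches L-position 0 → W
n=9: reaches L-position 2 → W
n=10: reaches L-position 2 → W
n=11: reaches L-position 4 → W
n=12: reaches L-position 4 → W
n=13: reaches L-position 6 → W
n=14: reaches L-position 6 → W
n=15: only reaches 14(W), 8(W), 7(W), all W → L
n=16: reaches L-position 15 → W
n=17: only reaches 16(W), 10(W), 9(W), all W → L
n=18: reaches L-position 17 → W
From 18 the player to move can remove 1, leaving 17, reaching an L position.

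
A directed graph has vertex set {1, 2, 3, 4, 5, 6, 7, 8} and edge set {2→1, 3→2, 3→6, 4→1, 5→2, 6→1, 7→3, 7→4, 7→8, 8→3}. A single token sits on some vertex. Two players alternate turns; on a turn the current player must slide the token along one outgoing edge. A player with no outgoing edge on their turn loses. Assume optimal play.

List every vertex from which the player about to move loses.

Label each position W (a win for the player to move) or L (a loss). A position with no legal move is L; any other position is W exactly when some move reaches an L, and L when every move reaches a W.
Every edge goes from a vertex to one that appears earlier in the order 1, 6, 2, 3, 4, 8, 7, 5, so processing vertices in that order labels each vertex after all of its successors.
1: no outgoing edge → L
6: W (go to 1, an L position)
2: W (go to 1, an L position)
3: L (options 2(W), 6(W) are all W)
4: W (go to 1, an L position)
8: W (go to 3, an L position)
7: W (go to 3, an L position)
5: L (sole option 2(W) is W)
Reading off the rows marked L gives the requested list; there are 3 such vertices.

1, 3, 5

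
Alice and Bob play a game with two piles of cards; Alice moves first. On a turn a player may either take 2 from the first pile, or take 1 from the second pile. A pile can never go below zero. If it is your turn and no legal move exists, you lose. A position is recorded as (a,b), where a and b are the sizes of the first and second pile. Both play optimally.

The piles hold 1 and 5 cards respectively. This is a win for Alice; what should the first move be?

Move to (1,4).

Use the standard recursion: the mover loses at a terminal position; elsewhere, the mover wins exactly when some move hands the opponent an L position.
No move ever increases a pile, so every position that can arise here has a ≤ 1 and b ≤ 5; it is enough to label the cells with 0 ≤ a ≤ 1 and 0 ≤ b ≤ 5.
Every move lowers a or b (never raises either), so fill the grid row by row in increasing a, and left to right within a row: each cell's successors are then already labelled.
      b=0  b=1  b=2  b=3  b=4  b=5
a=0:    L    W    L    W    L    W
a=1:    L    W    L    W    L    W
Cells with no legal move (terminal, hence L): (0,0), (1,0).
The remaining L cells, each justified by listing all of its moves:
(0,2): the only move is to (0,1)(W), a W ⇒ L
(0,4): the only move is to (0,3)(W), a W ⇒ L
(1,2): the only move is to (1,1)(W), a W ⇒ L
(1,4): the only move is to (1,3)(W), a W ⇒ L
Every other cell has at least one move into one of the L cells above, so it is W.
From (1,5), the L positions reachable in one move are: (1,4).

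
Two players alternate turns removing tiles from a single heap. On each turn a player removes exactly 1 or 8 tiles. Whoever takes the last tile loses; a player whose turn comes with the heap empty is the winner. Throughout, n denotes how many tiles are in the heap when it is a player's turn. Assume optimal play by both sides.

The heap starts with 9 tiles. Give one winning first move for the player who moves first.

Remove 8, leaving 1.

Build the W/L table. Terminal = W. A non-terminal position is W if it has a move to some L; otherwise it is L.
n=0: no move; the opponent has just taken the last tile and therefore loses → W
n=1: the only move is to 0(W), a W ⇒ L
n=2: can move to 1, which is L ⇒ W
n=3: the only move is to 2(W), a W ⇒ L
n=4: can move to 3, which is L ⇒ W
n=5: the only move is to 4(W), a W ⇒ L
n=6: can move to 5, which is L ⇒ W
n=7: the only move is to 6(W), a W ⇒ L
n=8: can move to 7, which is L ⇒ W
n=9: can move to 1, which is L ⇒ W
From 9, the L positions reachable in one move are: 1.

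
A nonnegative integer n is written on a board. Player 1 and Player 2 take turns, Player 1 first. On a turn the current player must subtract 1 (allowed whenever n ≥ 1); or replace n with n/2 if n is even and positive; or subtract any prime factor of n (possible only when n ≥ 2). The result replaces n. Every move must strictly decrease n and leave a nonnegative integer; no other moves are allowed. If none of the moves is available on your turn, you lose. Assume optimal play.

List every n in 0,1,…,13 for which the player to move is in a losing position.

Classify positions by backward induction: terminal positions (no move available) are L. From any other position, the mover wins iff some move reaches an L.
n=0: no move → L
n=1: →0(L), so W
n=2: →0(L), so W
n=3: →0(L), so W
n=4: →2(W), 3(W) — all W, so L
n=5: →0(L), so W
n=6: →4(L), so W
n=7: →0(L), so W
n=8: →4(L), so W
n=9: →6(W), 8(W) — all W, so L
n=10: →9(L), so W
n=11: →0(L), so W
n=12: →9(L), so W
n=13: →0(L), so W
Reading off the rows marked L gives the requested list; there are 3 such values of n.

0, 4, 9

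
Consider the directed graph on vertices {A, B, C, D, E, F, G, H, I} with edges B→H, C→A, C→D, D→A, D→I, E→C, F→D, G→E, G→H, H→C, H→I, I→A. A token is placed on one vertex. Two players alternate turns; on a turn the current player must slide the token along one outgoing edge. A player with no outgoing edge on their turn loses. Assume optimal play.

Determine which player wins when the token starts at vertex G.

The first player wins.

Compute win/loss labels from the base case upward. A position with no move is L. Any other position is W if it can reach an L in one move, else L.
Every edge goes from a vertex to one that appears earlier in the order A, I, D, C, H, F, E, G, B, so processing vertices in that order labels each vertex after all of its successors.
A: no outgoing edge → L
I: →A(L), so W
D: →A(L), so W
C: →A(L), so W
H: →C(W), I(W) — all W, so L
F: →D(W) only, which is W, so L
E: →C(W) only, which is W, so L
G: →E(L), so W
B: →H(L), so W
The starting position G is W: the player to move should move to E, handing over an L position.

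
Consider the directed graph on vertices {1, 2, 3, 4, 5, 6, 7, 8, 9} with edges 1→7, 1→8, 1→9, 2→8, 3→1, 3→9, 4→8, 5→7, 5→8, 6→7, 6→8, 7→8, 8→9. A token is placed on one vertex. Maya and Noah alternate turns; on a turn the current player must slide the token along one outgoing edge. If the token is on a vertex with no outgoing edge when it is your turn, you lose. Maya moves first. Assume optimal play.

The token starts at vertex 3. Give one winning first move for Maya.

Build the W/L table. Terminal = L. A non-terminal position is W if it has a move to some L; otherwise it is L.
Every edge goes from a vertex to one that appears earlier in the order 9, 8, 7, 1, 5, 3, 2, 6, 4, so processing vertices in that order labels each vertex after all of its successors.
9: no outgoing edge → L
8: reaches L-position 9 → W
7: only reaches 8(W), which is W → L
1: reaches L-position 7 → W
5: reaches L-position 7 → W
3: reaches L-position 9 → W
2: only reaches 8(W), which is W → L
6: reaches L-position 7 → W
4: only reaches 8(W), which is W → L
From 3, the L positions reachable in one move are: 9.

Move to 9.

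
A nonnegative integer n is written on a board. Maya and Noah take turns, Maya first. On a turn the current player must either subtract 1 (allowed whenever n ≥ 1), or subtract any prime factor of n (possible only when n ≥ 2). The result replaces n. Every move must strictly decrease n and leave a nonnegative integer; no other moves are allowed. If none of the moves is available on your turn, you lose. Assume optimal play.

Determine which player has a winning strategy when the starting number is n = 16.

Noah wins.

Use the standard recursion: the mover loses at a terminal position; elsewhere, the mover wins exactly when some move hands the opponent an L position.
n=0: no move → L
n=1: →0(L), so W
n=2: →0(L), so W
n=3: →0(L), so W
n=4: →2(W), 3(W) — all W, so L
n=5: →0(L), so W
n=6: →4(L), so W
n=7: →0(L), so W
n=8: →6(W), 7(W) — all W, so L
n=9: →8(L), so W
n=10: →8(L), so W
n=11: →0(L), so W
n=12: →9(W), 10(W), 11(W) — all W, so L
n=13: →0(L), so W
n=14: →12(L), so W
n=15: →12(L), so W
n=16: →14(W), 15(W) — all W, so L
The starting position 16 is L: whatever Maya does, the opponent receives a W position.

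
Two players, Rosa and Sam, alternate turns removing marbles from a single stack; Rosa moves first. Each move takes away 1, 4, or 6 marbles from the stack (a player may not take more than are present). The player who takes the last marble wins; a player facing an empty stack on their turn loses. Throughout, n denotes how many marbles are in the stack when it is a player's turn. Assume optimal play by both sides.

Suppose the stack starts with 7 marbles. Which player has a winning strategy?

Use the standard recursion: the mover loses at a terminal position; elsewhere, the mover wins exactly when some move hands the opponent an L position.
n=0: no move → L
n=1: can move to 0, which is L ⇒ W
n=2: the only move is to 1(W), a W ⇒ L
n=3: can move to 2, which is L ⇒ W
n=4: can move to 0, which is L ⇒ W
n=5: moves to 4(W), 1(W); every one is W ⇒ L
n=6: can move to 5, which is L ⇒ W
n=7: moves to 6(W), 3(W), 1(W); every one is W ⇒ L
The starting position 7 is L: whatever Rosa does, the opponent receives a W position.

Sam wins.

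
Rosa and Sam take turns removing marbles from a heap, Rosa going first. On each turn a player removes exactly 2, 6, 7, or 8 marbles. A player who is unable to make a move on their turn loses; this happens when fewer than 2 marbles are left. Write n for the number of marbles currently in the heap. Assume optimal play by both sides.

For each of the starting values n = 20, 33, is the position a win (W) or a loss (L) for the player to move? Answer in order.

Classify positions by backward induction: terminal positions (no move available) are L. From any other position, the mover wins iff some move reaches an L.
n=0: no move → L
n=1: no move → L
n=2: →0(L), so W
n=3: →1(L), so W
n=4: →2(W) only, which is W, so L
n=5: →3(W) only, which is W, so L
n=6: →4(L), so W
n=7: →5(L), so W
n=8: →1(L), so W
n=9: →1(L), so W
n=10: →4(L), so W
n=11: →5(L), so W
n=12: →5(L), so W
n=13: →5(L), so W
n=14: →12(W), 8(W), 7(W), 6(W) — all W, so L
n=15: →13(W), 9(W), 8(W), 7(W) — all W, so L
n=16: →14(L), so W
n=17: →15(L), so W
n=18: →16(W), 12(W), 11(W), 10(W) — all W, so L
n=19: →17(W), 13(W), 12(W), 11(W) — all W, so L
n=20: →18(L), so W
n=21: →19(L), so W
n=22: →15(L), so W
n=23: →15(L), so W
n=24: →18(L), so W
n=25: →19(L), so W
n=26: →19(L), so W
n=27: →19(L), so W
n=28: →26(W), 22(W), 21(W), 20(W) — all W, so L
n=29: →27(W), 23(W), 22(W), 21(W) — all W, so L
n=30: →28(L), so W
n=31: →29(L), so W
n=32: →30(W), 26(W), 25(W), 24(W) — all W, so L
n=33: →31(W), 27(W), 26(W), 25(W) — all W, so L

20: W, 33: L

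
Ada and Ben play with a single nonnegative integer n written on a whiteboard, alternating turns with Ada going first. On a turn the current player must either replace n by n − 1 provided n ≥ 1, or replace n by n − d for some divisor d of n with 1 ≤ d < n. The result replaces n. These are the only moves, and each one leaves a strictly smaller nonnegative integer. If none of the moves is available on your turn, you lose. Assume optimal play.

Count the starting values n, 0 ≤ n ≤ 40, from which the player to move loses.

20

Classify positions by backward induction: terminal positions (no move available) are L. From any other position, the mover wins iff some move reaches an L.
n=0: no move → L
n=1: reaches L-position 0 → W
n=2: only reaches 1(W), which is W → L
n=3: reaches L-position 2 → W
n=4: reaches L-position 2 → W
n=5: only reaches 4(W), which is W → L
n=6: reaches L-position 5 → W
n=7: only reaches 6(W), which is W → L
n=8: reaches L-position 7 → W
n=9: only reaches 6(W), 8(W), all W → L
n=10: reaches L-position 5 → W
n=11: only reaches 10(W), which is W → L
n=12: reaches L-position 9 → W
n=13: only reaches 12(W), which is W → L
n=14: reaches L-position 7 → W
n=15: only reaches 10(W), 12(W), 14(W), all W → L
n=16: reaches L-position 15 → W
n=17: only reaches 16(W), which is W → L
n=18: reaches L-position 9 → W
n=19: only reaches 18(W), which is W → L
n=20: reaches L-position 15 → W
n=21: only reaches 14(W), 18(W), 20(W), all W → L
n=22: reaches L-position 11 → W
n=23: only reaches 22(W), which is W → L
n=24: reaches L-position 21 → W
n=25: only reaches 20(W), 24(W), all W → L
n=26: reaches L-position 13 → W
n=27: only reaches 18(W), 24(W), 26(W), all W → L
n=28: reaches L-position 21 → W
n=29: only reaches 28(W), which is W → L
n=30: reaches L-position 15 → W
n=31: only reaches 30(W), which is W → L
n=32: reaches L-position 31 → W
n=33: only reaches 22(W), 30(W), 32(W), all W → L
n=34: reaches L-position 17 → W
n=35: only reaches 28(W), 30(W), 34(W), all W → L
n=36: reaches L-position 27 → W
n=37: only reaches 36(W), which is W → L
n=38: reaches L-position 19 → W
n=39: only reaches 26(W), 36(W), 38(W), all W → L
n=40: reaches L-position 35 → W
L entries with 0 ≤ n ≤ 40: n = 0, 2, 5, 7, 9, 11, 13, 15, 17, 19, 21, 23, 25, 27, 29, 31, 33, 35, 37, 39; that makes 20.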